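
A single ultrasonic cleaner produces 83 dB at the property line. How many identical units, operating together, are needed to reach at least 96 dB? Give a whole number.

20

The shortfall is 96 − 83 = 13.0 dB, and N units add 10·log₁₀ N, so need 10·log₁₀ N ≥ 13.0.
N ≥ 10^(13.0/10) = 19.953, so N = 20.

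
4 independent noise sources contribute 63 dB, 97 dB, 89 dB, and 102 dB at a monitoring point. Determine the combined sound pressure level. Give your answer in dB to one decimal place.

103.4 dB

Incoherent sources combine by intensity addition: L_total = 10·log₁₀(Σ 10^(L_i/10)).
Σ 10^(L/10) = 10^(63/10) + 10^(97/10) + 10^(89/10) + 10^(102/10) = 2.166e+10.
L_total = 10·log₁₀(2.166e+10) = 103.36 dB.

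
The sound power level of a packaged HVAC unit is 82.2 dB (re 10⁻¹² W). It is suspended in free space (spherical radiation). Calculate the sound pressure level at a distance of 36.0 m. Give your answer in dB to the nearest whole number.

The power spreads over a sphere of area 4π·r², so L_p = L_w − 10·log₁₀(4π·r²).
4π·r² = 1.629e+04 m², 10·log₁₀ of that is 42.118 dB.
L_p = 82.2 − 42.118 = 40.08 dB.

40 dB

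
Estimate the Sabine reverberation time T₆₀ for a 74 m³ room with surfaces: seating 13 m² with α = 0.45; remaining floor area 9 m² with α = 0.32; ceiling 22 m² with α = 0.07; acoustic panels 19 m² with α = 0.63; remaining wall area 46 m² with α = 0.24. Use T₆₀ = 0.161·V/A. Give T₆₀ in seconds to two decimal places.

Summing Sᵢαᵢ: 13·0.45 + 9·0.32 + 22·0.07 + 19·0.63 + 46·0.24 = 33.28 m².
T₆₀ = 0.161·V/A = 0.161·74/33.28 = 0.358 s.

0.36 s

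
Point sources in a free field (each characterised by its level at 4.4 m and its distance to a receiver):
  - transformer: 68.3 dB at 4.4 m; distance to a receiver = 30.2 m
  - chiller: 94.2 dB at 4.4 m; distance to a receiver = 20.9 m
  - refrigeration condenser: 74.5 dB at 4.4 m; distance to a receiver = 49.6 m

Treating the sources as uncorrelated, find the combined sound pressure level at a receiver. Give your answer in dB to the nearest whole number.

81 dB

Apply inverse-square spreading to bring every level to the receiver, then sum 10^(L/10).
transformer: 68.3 − 20·log₁₀(30.2/4.4) = 68.3 − 16.73 = 51.57 dB.
chiller: 94.2 − 20·log₁₀(20.9/4.4) = 94.2 − 13.53 = 80.67 dB.
refrigeration condenser: 74.5 − 20·log₁₀(49.6/4.4) = 74.5 − 21.04 = 53.46 dB.
Σ 10^(L/10) = 1.169e+08 → L_total = 10·log₁₀(1.169e+08) = 80.68 dB.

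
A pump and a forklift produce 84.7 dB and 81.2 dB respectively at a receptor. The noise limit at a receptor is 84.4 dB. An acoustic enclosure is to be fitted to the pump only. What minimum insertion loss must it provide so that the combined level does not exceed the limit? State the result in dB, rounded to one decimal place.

Everything except the pump sums to 10^(81.2/10) = 1.318e+08 in linear terms, 81.20 dB.
To meet 84.4 dB overall, the treated pump may contribute at most 10^(84.4/10) − 1.318e+08 = 1.436e+08, i.e. 81.57 dB.
Required insertion loss = 84.7 − 81.57 = 3.13 dB.

3.1 dB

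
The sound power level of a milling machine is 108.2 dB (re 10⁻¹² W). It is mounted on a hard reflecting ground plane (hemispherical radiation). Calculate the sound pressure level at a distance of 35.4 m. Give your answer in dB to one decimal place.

L_p = L_w − 10·log₁₀(2π·r²) with r = 35.4 m.
2π·r² = 7874 m², 10·log₁₀ of that is 38.962 dB.
L_p = 108.2 − 38.962 = 69.24 dB.

69.2 dB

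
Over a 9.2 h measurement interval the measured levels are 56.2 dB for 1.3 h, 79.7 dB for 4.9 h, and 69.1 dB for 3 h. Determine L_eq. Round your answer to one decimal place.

Weight each interval's intensity by its duration and average over T = 9.2 h:
Σ tᵢ·10^(Lᵢ/10) = 1.3·10^(56.2/10) + 4.9·10^(79.7/10) + 3·10^(69.1/10) = 4.822e+08.
L_eq = 10·log₁₀(4.822e+08/9.2) = 77.19 dB.

77.2 dB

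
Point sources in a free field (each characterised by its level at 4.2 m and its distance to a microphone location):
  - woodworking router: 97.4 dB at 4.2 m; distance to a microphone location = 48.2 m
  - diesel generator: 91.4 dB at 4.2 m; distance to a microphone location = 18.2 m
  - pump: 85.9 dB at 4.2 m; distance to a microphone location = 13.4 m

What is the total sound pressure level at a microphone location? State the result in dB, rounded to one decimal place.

81.9 dB

Propagate each source to the receiver with L = L_ref − 20·log₁₀(r/r_ref), then add intensities.
woodworking router: 97.4 − 20·log₁₀(48.2/4.2) = 97.4 − 21.20 = 76.20 dB.
diesel generator: 91.4 − 20·log₁₀(18.2/4.2) = 91.4 − 12.74 = 78.66 dB.
pump: 85.9 − 20·log₁₀(13.4/4.2) = 85.9 − 10.08 = 75.82 dB.
Σ 10^(L/10) = 1.535e+08 → L_total = 10·log₁₀(1.535e+08) = 81.86 dB.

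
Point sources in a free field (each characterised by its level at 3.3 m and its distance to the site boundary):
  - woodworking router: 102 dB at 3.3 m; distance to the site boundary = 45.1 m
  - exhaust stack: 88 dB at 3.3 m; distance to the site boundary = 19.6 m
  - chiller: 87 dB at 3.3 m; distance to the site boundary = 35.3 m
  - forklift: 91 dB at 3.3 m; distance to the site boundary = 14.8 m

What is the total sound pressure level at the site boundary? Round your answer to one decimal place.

82.3 dB

Apply inverse-square spreading to bring every level to the receiver, then sum 10^(L/10).
woodworking router: 102 − 20·log₁₀(45.1/3.3) = 102 − 22.71 = 79.29 dB.
exhaust stack: 88 − 20·log₁₀(19.6/3.3) = 88 − 15.47 = 72.53 dB.
chiller: 87 − 20·log₁₀(35.3/3.3) = 87 − 20.59 = 66.41 dB.
forklift: 91 − 20·log₁₀(14.8/3.3) = 91 − 13.03 = 77.97 dB.
Σ 10^(L/10) = 1.697e+08 → L_total = 10·log₁₀(1.697e+08) = 82.30 dB.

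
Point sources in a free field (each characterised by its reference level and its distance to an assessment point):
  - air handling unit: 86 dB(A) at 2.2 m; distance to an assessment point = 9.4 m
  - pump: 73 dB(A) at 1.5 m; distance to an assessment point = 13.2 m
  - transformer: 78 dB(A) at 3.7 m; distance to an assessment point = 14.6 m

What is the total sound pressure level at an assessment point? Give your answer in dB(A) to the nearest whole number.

74 dB(A)

Apply inverse-square spreading to bring every level to the receiver, then sum 10^(L/10).
air handling unit: 86 − 20·log₁₀(9.4/2.2) = 86 − 12.61 = 73.39 dB(A).
pump: 73 − 20·log₁₀(13.2/1.5) = 73 − 18.89 = 54.11 dB(A).
transformer: 78 − 20·log₁₀(14.6/3.7) = 78 − 11.92 = 66.08 dB(A).
Σ 10^(L/10) = 2.612e+07 → L_total = 10·log₁₀(2.612e+07) = 74.17 dB(A).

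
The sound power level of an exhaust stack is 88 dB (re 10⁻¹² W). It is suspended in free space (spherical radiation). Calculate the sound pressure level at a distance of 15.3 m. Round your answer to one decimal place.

53.3 dB

L_p = L_w − 10·log₁₀(4π·r²) with r = 15.3 m.
4π·r² = 2942 m², 10·log₁₀ of that is 34.686 dB.
L_p = 88 − 34.686 = 53.31 dB.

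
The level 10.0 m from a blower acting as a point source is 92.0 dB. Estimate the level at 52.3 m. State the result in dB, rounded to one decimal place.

77.6 dB

For a point source, L₂ = L₁ − 20·log₁₀(r₂/r₁).
L₂ = 92.0 − 20·log₁₀(52.3/10.0) = 92.0 − 14.370 = 77.63 dB.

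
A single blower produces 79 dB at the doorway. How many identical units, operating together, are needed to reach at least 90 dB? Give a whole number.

13

Need L₁ + 10·log₁₀ N ≥ 90, i.e. log₁₀ N ≥ 1.10.
N ≥ 10^(11.0/10) = 12.589, so N = 13.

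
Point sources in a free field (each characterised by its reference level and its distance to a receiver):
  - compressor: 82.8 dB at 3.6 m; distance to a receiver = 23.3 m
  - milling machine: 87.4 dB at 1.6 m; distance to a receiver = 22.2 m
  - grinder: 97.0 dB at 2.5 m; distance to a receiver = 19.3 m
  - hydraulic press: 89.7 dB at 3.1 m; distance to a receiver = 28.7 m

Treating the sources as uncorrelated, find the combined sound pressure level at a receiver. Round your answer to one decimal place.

80.1 dB

Propagate each source to the receiver with L = L_ref − 20·log₁₀(r/r_ref), then add intensities.
compressor: 82.8 − 20·log₁₀(23.3/3.6) = 82.8 − 16.22 = 66.58 dB.
milling machine: 87.4 − 20·log₁₀(22.2/1.6) = 87.4 − 22.84 = 64.56 dB.
grinder: 97.0 − 20·log₁₀(19.3/2.5) = 97.0 − 17.75 = 79.25 dB.
hydraulic press: 89.7 − 20·log₁₀(28.7/3.1) = 89.7 − 19.33 = 70.37 dB.
Σ 10^(L/10) = 1.024e+08 → L_total = 10·log₁₀(1.024e+08) = 80.10 dB.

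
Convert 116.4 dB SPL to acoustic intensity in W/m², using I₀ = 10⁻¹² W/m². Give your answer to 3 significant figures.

0.437 W/m²

L = 10·log₁₀(I/I₀) ⇒ I = I₀·10^(L/10) = 10⁻¹² × 10^11.64.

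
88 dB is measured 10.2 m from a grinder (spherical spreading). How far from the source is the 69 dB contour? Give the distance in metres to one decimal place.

For a point source L₁ − L₂ = 20·log₁₀(r₂/r₁), so r₂ = r₁·10^((L₁−L₂)/20).
r₂ = 10.2·10^((88−69)/20) = 10.2·10^(19.0/20) = 90.91 m.

90.9 m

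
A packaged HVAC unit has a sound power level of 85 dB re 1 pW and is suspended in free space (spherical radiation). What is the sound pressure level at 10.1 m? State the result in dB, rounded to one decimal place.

53.9 dB

Free-field spherical radiation: L_p = L_w − 10·log₁₀(4π·r²), r = 10.1 m.
4π·r² = 1282 m², 10·log₁₀ of that is 31.079 dB.
L_p = 85 − 31.079 = 53.92 dB.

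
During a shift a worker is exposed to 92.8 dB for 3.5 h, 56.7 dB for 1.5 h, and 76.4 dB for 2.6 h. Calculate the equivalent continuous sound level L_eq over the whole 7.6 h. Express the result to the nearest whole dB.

90 dB

The energy average is taken in the linear domain: L_eq = 10·log₁₀[(Σ tᵢ·10^(Lᵢ/10))/T], T = 7.6 h.
Σ tᵢ·10^(Lᵢ/10) = 3.5·10^(92.8/10) + 1.5·10^(56.7/10) + 2.6·10^(76.4/10) = 6.783e+09.
L_eq = 10·log₁₀(6.783e+09/7.6) = 89.51 dB.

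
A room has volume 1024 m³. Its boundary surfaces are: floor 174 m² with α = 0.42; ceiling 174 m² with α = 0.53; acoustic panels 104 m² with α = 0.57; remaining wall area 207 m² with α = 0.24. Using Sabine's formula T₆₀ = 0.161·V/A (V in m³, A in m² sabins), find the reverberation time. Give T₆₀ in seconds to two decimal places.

Total absorption A = 174·0.42 + 174·0.53 + 104·0.57 + 207·0.24 = 274.26 m² sabins.
T₆₀ = 0.161 × 1024 / 274.26 = 0.601 s.

0.60 s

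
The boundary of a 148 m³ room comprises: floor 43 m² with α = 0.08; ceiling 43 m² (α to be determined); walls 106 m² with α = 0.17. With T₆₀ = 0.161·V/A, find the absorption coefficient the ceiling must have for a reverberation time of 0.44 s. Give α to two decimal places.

From T₆₀ = 0.161·V/A, the target T₆₀ = 0.44 s needs A = 0.161·148/0.44 = 54.15 m².
Absorption from the other surfaces = 43·0.08 + 106·0.17 = 21.46 m², so the ceiling must supply 32.69 m² over 43 m².
α = 32.69/43 = 0.760.

0.76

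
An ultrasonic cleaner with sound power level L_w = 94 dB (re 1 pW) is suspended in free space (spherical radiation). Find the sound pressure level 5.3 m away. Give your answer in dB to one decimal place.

68.5 dB

Free-field spherical radiation: L_p = L_w − 10·log₁₀(4π·r²), r = 5.3 m.
4π·r² = 353 m², 10·log₁₀ of that is 25.478 dB.
L_p = 94 − 25.478 = 68.52 dB.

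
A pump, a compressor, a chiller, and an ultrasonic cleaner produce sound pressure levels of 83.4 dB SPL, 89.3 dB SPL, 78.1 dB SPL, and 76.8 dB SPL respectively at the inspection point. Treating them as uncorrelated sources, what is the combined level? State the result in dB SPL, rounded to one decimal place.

For uncorrelated sources the intensities add, so convert each level to linear form, sum, and take 10·log₁₀ of the total.
Σ 10^(L/10) = 10^(83.4/10) + 10^(89.3/10) + 10^(78.1/10) + 10^(76.8/10) = 1.182e+09.
L_total = 10·log₁₀(1.182e+09) = 90.73 dB SPL.

90.7 dB SPL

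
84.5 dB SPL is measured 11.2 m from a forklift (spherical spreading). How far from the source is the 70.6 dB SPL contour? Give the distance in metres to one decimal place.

55.5 m

For a point source L₁ − L₂ = 20·log₁₀(r₂/r₁), so r₂ = r₁·10^((L₁−L₂)/20).
r₂ = 11.2·10^((84.5−70.6)/20) = 11.2·10^(13.9/20) = 55.49 m.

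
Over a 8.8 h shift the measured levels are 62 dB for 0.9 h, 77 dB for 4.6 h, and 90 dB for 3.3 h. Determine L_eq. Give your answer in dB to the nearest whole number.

86 dB

Weight each interval's intensity by its duration and average over T = 8.8 h:
Σ tᵢ·10^(Lᵢ/10) = 0.9·10^(62/10) + 4.6·10^(77/10) + 3.3·10^(90/10) = 3.532e+09.
L_eq = 10·log₁₀(3.532e+09/8.8) = 86.04 dB.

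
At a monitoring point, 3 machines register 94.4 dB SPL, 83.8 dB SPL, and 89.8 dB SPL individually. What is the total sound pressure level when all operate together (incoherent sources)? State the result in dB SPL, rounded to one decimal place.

96.0 dB SPL

For uncorrelated sources the intensities add, so convert each level to linear form, sum, and take 10·log₁₀ of the total.
Σ 10^(L/10) = 10^(94.4/10) + 10^(83.8/10) + 10^(89.8/10) = 3.949e+09.
L_total = 10·log₁₀(3.949e+09) = 95.96 dB SPL.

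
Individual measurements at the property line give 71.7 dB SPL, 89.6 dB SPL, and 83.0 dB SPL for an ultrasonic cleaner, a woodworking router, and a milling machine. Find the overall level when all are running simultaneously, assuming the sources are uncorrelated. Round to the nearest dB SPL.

91 dB SPL

Incoherent sources combine by intensity addition: L_total = 10·log₁₀(Σ 10^(L_i/10)).
Σ 10^(L/10) = 10^(71.7/10) + 10^(89.6/10) + 10^(83.0/10) = 1.126e+09.
L_total = 10·log₁₀(1.126e+09) = 90.52 dB SPL.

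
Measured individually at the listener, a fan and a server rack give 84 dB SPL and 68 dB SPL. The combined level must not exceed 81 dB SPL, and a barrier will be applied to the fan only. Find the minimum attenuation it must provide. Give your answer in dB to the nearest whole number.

3 dB

The untreated sources together contribute 10^(68/10) = 6.310e+06, i.e. 68.00 dB SPL.
To meet 81 dB SPL overall, the treated fan may contribute at most 10^(81/10) − 6.310e+06 = 1.196e+08, i.e. 80.78 dB SPL.
So the fan must be reduced from 84 to 80.78 dB SPL: IL = 3.22 dB.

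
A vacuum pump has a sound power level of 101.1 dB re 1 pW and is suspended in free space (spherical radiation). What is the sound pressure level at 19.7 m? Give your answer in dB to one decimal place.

L_p = L_w − 10·log₁₀(4π·r²) with r = 19.7 m.
4π·r² = 4877 m², 10·log₁₀ of that is 36.881 dB.
L_p = 101.1 − 36.881 = 64.22 dB.

64.2 dB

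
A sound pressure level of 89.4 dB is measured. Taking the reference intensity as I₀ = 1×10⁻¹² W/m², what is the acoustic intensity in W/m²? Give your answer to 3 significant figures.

I/I₀ = 10^(89.4/10) = 8.71e+08, so I = 8.71e+08 × 10⁻¹² W/m².

0.000871 W/m²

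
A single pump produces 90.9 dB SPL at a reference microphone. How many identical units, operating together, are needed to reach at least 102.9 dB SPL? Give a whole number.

16

The shortfall is 102.9 − 90.9 = 12.0 dB, and N units add 10·log₁₀ N, so need 10·log₁₀ N ≥ 12.0.
N ≥ 10^(12.0/10) = 15.849, so N = 16.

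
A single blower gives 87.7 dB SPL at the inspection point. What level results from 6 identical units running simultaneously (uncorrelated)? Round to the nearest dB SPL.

With 6 equal, uncorrelated contributions the intensity is 6× that of one unit, giving a rise of 10·log₁₀ 6.
L_total = 87.7 + 10·log₁₀(6) = 87.7 + 7.782 = 95.48 dB SPL.

95 dB SPL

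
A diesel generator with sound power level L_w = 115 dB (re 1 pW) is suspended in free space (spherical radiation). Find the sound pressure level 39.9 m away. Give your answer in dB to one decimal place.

72.0 dB

L_p = L_w − 10·log₁₀(4π·r²) with r = 39.9 m.
4π·r² = 2.001e+04 m², 10·log₁₀ of that is 43.012 dB.
L_p = 115 − 43.012 = 71.99 dB.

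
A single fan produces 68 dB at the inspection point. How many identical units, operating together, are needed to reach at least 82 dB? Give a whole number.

26

Need L₁ + 10·log₁₀ N ≥ 82, i.e. log₁₀ N ≥ 1.40.
N ≥ 10^(14.0/10) = 25.119, so N = 26.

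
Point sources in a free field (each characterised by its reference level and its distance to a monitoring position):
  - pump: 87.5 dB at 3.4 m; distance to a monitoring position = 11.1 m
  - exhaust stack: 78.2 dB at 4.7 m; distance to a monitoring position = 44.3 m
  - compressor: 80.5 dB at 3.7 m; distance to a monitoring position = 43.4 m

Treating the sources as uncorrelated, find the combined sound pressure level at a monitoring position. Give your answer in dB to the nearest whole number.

77 dB

Apply inverse-square spreading to bring every level to the receiver, then sum 10^(L/10).
pump: 87.5 − 20·log₁₀(11.1/3.4) = 87.5 − 10.28 = 77.22 dB.
exhaust stack: 78.2 − 20·log₁₀(44.3/4.7) = 78.2 − 19.49 = 58.71 dB.
compressor: 80.5 − 20·log₁₀(43.4/3.7) = 80.5 − 21.39 = 59.11 dB.
Σ 10^(L/10) = 5.432e+07 → L_total = 10·log₁₀(5.432e+07) = 77.35 dB.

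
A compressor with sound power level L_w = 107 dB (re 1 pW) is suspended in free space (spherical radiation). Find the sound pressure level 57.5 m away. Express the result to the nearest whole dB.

L_p = L_w − 10·log₁₀(4π·r²) with r = 57.5 m.
4π·r² = 4.155e+04 m², 10·log₁₀ of that is 46.185 dB.
L_p = 107 − 46.185 = 60.81 dB.

61 dB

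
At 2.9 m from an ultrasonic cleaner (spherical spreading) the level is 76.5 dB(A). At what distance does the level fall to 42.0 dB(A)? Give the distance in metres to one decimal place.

154.0 m

The 34.5 dB drop corresponds to a distance ratio of 10^(34.5/20) for a point source.
r₂ = 2.9·10^((76.5−42.0)/20) = 2.9·10^(34.5/20) = 153.96 m.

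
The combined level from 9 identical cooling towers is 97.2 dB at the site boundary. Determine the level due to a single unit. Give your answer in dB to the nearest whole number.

88 dB

Dividing the total intensity by 9 lowers the level by 10·log₁₀ 9 = 9.542 dB: L₁ = 97.2 − 9.542.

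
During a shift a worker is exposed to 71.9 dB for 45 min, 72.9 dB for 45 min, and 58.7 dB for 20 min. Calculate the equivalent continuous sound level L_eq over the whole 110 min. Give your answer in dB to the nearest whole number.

72 dB

The energy average is taken in the linear domain: L_eq = 10·log₁₀[(Σ tᵢ·10^(Lᵢ/10))/T], T = 110 min.
Σ tᵢ·10^(Lᵢ/10) = 45·10^(71.9/10) + 45·10^(72.9/10) + 20·10^(58.7/10) = 1.589e+09.
L_eq = 10·log₁₀(1.589e+09/110) = 71.60 dB.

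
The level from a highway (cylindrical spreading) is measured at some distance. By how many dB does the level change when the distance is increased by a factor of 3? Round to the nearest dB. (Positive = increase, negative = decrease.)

-5 dB

A line source loses 3 dB per doubling of distance; generally ΔL = −10·log₁₀(r₂/r₁).
ΔL = −10·log₁₀(3) = -4.77 dB.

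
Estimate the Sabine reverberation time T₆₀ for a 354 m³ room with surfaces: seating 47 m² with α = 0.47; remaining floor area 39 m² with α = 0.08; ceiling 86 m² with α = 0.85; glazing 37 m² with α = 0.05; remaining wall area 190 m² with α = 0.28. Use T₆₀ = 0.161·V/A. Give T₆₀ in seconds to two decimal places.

Summing Sᵢαᵢ: 47·0.47 + 39·0.08 + 86·0.85 + 37·0.05 + 190·0.28 = 153.36 m².
T₆₀ = 0.161 × 354 / 153.36 = 0.372 s.

0.37 s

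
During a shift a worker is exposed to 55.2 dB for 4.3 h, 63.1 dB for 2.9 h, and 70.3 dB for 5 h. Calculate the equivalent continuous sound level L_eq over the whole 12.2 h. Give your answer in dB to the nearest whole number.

67 dB

The energy average is taken in the linear domain: L_eq = 10·log₁₀[(Σ tᵢ·10^(Lᵢ/10))/T], T = 12.2 h.
Σ tᵢ·10^(Lᵢ/10) = 4.3·10^(55.2/10) + 2.9·10^(63.1/10) + 5·10^(70.3/10) = 6.092e+07.
L_eq = 10·log₁₀(6.092e+07/12.2) = 66.98 dB.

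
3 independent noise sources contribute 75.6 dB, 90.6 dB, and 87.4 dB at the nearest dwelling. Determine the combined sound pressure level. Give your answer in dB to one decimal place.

For uncorrelated sources the intensities add, so convert each level to linear form, sum, and take 10·log₁₀ of the total.
Σ 10^(L/10) = 10^(75.6/10) + 10^(90.6/10) + 10^(87.4/10) = 1.734e+09.
L_total = 10·log₁₀(1.734e+09) = 92.39 dB.

92.4 dB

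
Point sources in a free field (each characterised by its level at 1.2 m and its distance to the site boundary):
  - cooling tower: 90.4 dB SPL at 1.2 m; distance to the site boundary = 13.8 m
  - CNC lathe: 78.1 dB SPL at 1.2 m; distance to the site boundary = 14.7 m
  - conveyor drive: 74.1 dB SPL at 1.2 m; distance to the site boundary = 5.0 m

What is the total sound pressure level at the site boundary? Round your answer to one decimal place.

Apply inverse-square spreading to bring every level to the receiver, then sum 10^(L/10).
cooling tower: 90.4 − 20·log₁₀(13.8/1.2) = 90.4 − 21.21 = 69.19 dB SPL.
CNC lathe: 78.1 − 20·log₁₀(14.7/1.2) = 78.1 − 21.76 = 56.34 dB SPL.
conveyor drive: 74.1 − 20·log₁₀(5.0/1.2) = 74.1 − 12.40 = 61.70 dB SPL.
Σ 10^(L/10) = 1.020e+07 → L_total = 10·log₁₀(1.020e+07) = 70.09 dB SPL.

70.1 dB SPL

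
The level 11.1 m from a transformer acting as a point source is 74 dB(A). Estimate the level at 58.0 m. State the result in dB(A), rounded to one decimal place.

Point-source attenuation: ΔL = 20·log₁₀(r₂/r₁) = 20·log₁₀(58.0/11.1) = 14.362 dB.
L₂ = 74 − 20·log₁₀(58.0/11.1) = 74 − 14.362 = 59.64 dB(A).

59.6 dB(A)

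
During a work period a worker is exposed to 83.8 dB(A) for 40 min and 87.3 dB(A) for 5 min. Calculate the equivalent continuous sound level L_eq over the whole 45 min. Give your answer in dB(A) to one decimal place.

The energy average is taken in the linear domain: L_eq = 10·log₁₀[(Σ tᵢ·10^(Lᵢ/10))/T], T = 45 min.
Σ tᵢ·10^(Lᵢ/10) = 40·10^(83.8/10) + 5·10^(87.3/10) = 1.228e+10.
L_eq = 10·log₁₀(1.228e+10/45) = 84.36 dB(A).

84.4 dB(A)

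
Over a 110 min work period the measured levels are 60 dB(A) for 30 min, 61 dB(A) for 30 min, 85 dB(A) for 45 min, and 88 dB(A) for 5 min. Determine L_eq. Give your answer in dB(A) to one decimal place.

82.0 dB(A)

Weight each interval's intensity by its duration and average over T = 110 min:
Σ tᵢ·10^(Lᵢ/10) = 30·10^(60/10) + 30·10^(61/10) + 45·10^(85/10) + 5·10^(88/10) = 1.745e+10.
L_eq = 10·log₁₀(1.745e+10/110) = 82.00 dB(A).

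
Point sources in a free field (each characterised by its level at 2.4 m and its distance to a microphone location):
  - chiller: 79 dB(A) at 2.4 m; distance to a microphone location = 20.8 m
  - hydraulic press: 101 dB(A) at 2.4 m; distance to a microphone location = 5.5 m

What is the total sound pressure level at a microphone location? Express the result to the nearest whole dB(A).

Apply inverse-square spreading to bring every level to the receiver, then sum 10^(L/10).
chiller: 79 − 20·log₁₀(20.8/2.4) = 79 − 18.76 = 60.24 dB(A).
hydraulic press: 101 − 20·log₁₀(5.5/2.4) = 101 − 7.20 = 93.80 dB(A).
Σ 10^(L/10) = 2.398e+09 → L_total = 10·log₁₀(2.398e+09) = 93.80 dB(A).

94 dB(A)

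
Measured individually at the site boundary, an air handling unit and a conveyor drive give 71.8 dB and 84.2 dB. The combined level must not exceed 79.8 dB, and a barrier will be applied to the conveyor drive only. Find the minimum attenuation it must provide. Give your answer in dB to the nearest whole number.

5 dB

Fixed contribution from the other source: Σ 10^(L/10) = 10^(71.8/10) = 1.514e+07 (71.80 dB).
The limit corresponds to 10^(79.8/10) = 9.550e+07; subtracting the fixed part leaves 8.036e+07 for the conveyor drive, i.e. 79.05 dB.
So the conveyor drive must be reduced from 84.2 to 79.05 dB: IL = 5.15 dB.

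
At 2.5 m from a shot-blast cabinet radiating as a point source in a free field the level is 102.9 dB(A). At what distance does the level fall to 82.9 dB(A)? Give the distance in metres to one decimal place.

25.0 m

The 20.0 dB drop corresponds to a distance ratio of 10^(20.0/20) for a point source.
r₂ = 2.5·10^((102.9−82.9)/20) = 2.5·10^(20.0/20) = 25.00 m.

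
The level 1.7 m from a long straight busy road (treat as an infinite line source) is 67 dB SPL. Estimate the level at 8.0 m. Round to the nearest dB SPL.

60 dB SPL

Cylindrical spreading from a line source gives a 10·log₁₀(r₂/r₁) drop.
L₂ = 67 − 10·log₁₀(8.0/1.7) = 67 − 6.726 = 60.27 dB SPL.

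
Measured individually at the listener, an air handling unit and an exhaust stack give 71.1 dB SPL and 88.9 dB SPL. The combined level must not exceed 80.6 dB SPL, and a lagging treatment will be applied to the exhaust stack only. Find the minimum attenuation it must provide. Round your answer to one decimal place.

Everything except the exhaust stack sums to 10^(71.1/10) = 1.288e+07 in linear terms, 71.10 dB SPL.
To meet 80.6 dB SPL overall, the treated exhaust stack may contribute at most 10^(80.6/10) − 1.288e+07 = 1.019e+08, i.e. 80.08 dB SPL.
So the exhaust stack must be reduced from 88.9 to 80.08 dB SPL: IL = 8.82 dB.

8.8 dB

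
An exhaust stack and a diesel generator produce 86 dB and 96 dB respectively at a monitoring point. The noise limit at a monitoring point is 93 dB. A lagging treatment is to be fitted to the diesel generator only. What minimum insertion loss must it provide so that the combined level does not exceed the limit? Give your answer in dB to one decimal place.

4.0 dB

Fixed contribution from the other source: Σ 10^(L/10) = 10^(86/10) = 3.981e+08 (86.00 dB).
The limit corresponds to 10^(93/10) = 1.995e+09; subtracting the fixed part leaves 1.597e+09 for the diesel generator, i.e. 92.03 dB.
Required insertion loss = 96 − 92.03 = 3.97 dB.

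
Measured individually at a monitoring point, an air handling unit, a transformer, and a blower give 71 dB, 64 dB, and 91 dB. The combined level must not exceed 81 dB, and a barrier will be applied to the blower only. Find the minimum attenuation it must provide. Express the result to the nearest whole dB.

The untreated sources together contribute 10^(71/10) + 10^(64/10) = 1.510e+07, i.e. 71.79 dB.
To meet 81 dB overall, the treated blower may contribute at most 10^(81/10) − 1.510e+07 = 1.108e+08, i.e. 80.45 dB.
So the blower must be reduced from 91 to 80.45 dB: IL = 10.55 dB.

11 dB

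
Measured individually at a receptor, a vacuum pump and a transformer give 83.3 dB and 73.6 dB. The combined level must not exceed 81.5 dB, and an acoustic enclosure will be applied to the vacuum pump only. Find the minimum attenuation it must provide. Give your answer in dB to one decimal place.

Everything except the vacuum pump sums to 10^(73.6/10) = 2.291e+07 in linear terms, 73.60 dB.
To meet 81.5 dB overall, the treated vacuum pump may contribute at most 10^(81.5/10) − 2.291e+07 = 1.183e+08, i.e. 80.73 dB.
So the vacuum pump must be reduced from 83.3 to 80.73 dB: IL = 2.57 dB.

2.6 dB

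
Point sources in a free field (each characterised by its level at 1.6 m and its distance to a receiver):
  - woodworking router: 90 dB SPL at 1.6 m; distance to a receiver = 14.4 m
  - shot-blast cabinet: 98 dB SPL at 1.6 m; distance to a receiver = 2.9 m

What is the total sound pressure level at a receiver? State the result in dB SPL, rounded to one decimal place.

92.9 dB SPL

First find each source's level at the receiver (point-source: −20·log₁₀(r/r_ref)), then combine on an intensity basis.
woodworking router: 90 − 20·log₁₀(14.4/1.6) = 90 − 19.08 = 70.92 dB SPL.
shot-blast cabinet: 98 − 20·log₁₀(2.9/1.6) = 98 − 5.17 = 92.83 dB SPL.
Σ 10^(L/10) = 1.933e+09 → L_total = 10·log₁₀(1.933e+09) = 92.86 dB SPL.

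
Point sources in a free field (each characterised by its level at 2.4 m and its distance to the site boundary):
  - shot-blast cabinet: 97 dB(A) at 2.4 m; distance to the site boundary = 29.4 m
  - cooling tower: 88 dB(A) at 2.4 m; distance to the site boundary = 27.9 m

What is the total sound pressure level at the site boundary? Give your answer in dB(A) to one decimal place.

75.8 dB(A)

Apply inverse-square spreading to bring every level to the receiver, then sum 10^(L/10).
shot-blast cabinet: 97 − 20·log₁₀(29.4/2.4) = 97 − 21.76 = 75.24 dB(A).
cooling tower: 88 − 20·log₁₀(27.9/2.4) = 88 − 21.31 = 66.69 dB(A).
Σ 10^(L/10) = 3.807e+07 → L_total = 10·log₁₀(3.807e+07) = 75.81 dB(A).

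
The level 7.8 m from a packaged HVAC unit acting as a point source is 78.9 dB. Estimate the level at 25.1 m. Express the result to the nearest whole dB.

69 dB

Point-source attenuation: ΔL = 20·log₁₀(r₂/r₁) = 20·log₁₀(25.1/7.8) = 10.152 dB.
L₂ = 78.9 − 20·log₁₀(25.1/7.8) = 78.9 − 10.152 = 68.75 dB.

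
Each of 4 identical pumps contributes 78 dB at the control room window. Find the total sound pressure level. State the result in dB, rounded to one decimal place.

84.0 dB

With 4 equal, uncorrelated contributions the intensity is 4× that of one unit, giving a rise of 10·log₁₀ 4.
L_total = 78 + 10·log₁₀(4) = 78 + 6.021 = 84.02 dB.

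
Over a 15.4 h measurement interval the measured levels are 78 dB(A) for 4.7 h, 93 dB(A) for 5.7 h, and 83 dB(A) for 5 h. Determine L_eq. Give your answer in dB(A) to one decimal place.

L_eq = 10·log₁₀[(1/T)·Σ tᵢ·10^(Lᵢ/10)] with T = 15.4 h.
Σ tᵢ·10^(Lᵢ/10) = 4.7·10^(78/10) + 5.7·10^(93/10) + 5·10^(83/10) = 1.267e+10.
L_eq = 10·log₁₀(1.267e+10/15.4) = 89.15 dB(A).

89.2 dB(A)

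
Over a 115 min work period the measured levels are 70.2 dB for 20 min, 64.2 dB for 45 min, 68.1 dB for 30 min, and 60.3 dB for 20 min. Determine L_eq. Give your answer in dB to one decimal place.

The energy average is taken in the linear domain: L_eq = 10·log₁₀[(Σ tᵢ·10^(Lᵢ/10))/T], T = 115 min.
Σ tᵢ·10^(Lᵢ/10) = 20·10^(70.2/10) + 45·10^(64.2/10) + 30·10^(68.1/10) + 20·10^(60.3/10) = 5.429e+08.
L_eq = 10·log₁₀(5.429e+08/115) = 66.74 dB.

66.7 dB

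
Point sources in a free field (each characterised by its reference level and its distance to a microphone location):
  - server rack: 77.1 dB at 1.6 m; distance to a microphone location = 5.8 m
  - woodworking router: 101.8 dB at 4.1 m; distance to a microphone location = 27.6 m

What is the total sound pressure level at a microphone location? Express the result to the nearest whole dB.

85 dB

Apply inverse-square spreading to bring every level to the receiver, then sum 10^(L/10).
server rack: 77.1 − 20·log₁₀(5.8/1.6) = 77.1 − 11.19 = 65.91 dB.
woodworking router: 101.8 − 20·log₁₀(27.6/4.1) = 101.8 − 16.56 = 85.24 dB.
Σ 10^(L/10) = 3.379e+08 → L_total = 10·log₁₀(3.379e+08) = 85.29 dB.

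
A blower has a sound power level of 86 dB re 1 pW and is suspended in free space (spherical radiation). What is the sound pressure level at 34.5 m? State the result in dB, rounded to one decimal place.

Free-field spherical radiation: L_p = L_w − 10·log₁₀(4π·r²), r = 34.5 m.
4π·r² = 1.496e+04 m², 10·log₁₀ of that is 41.748 dB.
L_p = 86 − 41.748 = 44.25 dB.

44.3 dB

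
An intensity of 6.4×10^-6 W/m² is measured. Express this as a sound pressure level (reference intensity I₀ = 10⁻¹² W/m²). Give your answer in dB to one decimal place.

68.1 dB

I/I₀ = 6.4×10^-6/10⁻¹² = 6.4×10^6, and L = 10·log₁₀(I/I₀).
L = 10·(0.8062 + 6) = 68.06 dB.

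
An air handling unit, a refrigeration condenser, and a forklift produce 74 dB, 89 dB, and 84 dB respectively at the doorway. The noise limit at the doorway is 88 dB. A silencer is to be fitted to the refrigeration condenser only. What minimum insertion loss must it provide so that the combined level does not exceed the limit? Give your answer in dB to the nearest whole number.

4 dB

Fixed contribution from the other sources: Σ 10^(L/10) = 10^(74/10) + 10^(84/10) = 2.763e+08 (84.41 dB).
The limit corresponds to 10^(88/10) = 6.310e+08; subtracting the fixed part leaves 3.546e+08 for the refrigeration condenser, i.e. 85.50 dB.
Required insertion loss = 89 − 85.50 = 3.50 dB.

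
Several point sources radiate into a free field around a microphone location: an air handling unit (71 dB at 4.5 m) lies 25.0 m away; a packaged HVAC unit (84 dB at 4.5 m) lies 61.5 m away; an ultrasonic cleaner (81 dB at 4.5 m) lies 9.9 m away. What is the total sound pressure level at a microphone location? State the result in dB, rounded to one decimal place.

74.4 dB

Propagate each source to the receiver with L = L_ref − 20·log₁₀(r/r_ref), then add intensities.
air handling unit: 71 − 20·log₁₀(25.0/4.5) = 71 − 14.89 = 56.11 dB.
packaged HVAC unit: 84 − 20·log₁₀(61.5/4.5) = 84 − 22.71 = 61.29 dB.
ultrasonic cleaner: 81 − 20·log₁₀(9.9/4.5) = 81 − 6.85 = 74.15 dB.
Σ 10^(L/10) = 2.776e+07 → L_total = 10·log₁₀(2.776e+07) = 74.43 dB.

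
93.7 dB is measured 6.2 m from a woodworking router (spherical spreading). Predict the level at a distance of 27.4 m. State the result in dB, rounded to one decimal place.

Spherical spreading from a point source gives a 20·log₁₀(r₂/r₁) drop.
L₂ = 93.7 − 20·log₁₀(27.4/6.2) = 93.7 − 12.907 = 80.79 dB.

80.8 dB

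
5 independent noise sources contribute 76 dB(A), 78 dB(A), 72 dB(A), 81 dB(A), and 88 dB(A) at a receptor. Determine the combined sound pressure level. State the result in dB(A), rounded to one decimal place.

Incoherent sources combine by intensity addition: L_total = 10·log₁₀(Σ 10^(L_i/10)).
Σ 10^(L/10) = 10^(76/10) + 10^(78/10) + 10^(72/10) + 10^(81/10) + 10^(88/10) = 8.756e+08.
L_total = 10·log₁₀(8.756e+08) = 89.42 dB(A).

89.4 dB(A)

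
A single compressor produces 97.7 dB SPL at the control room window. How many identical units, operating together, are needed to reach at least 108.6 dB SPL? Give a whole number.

Need L₁ + 10·log₁₀ N ≥ 108.6, i.e. log₁₀ N ≥ 1.09.
N ≥ 10^(10.9/10) = 12.303, so N = 13.

13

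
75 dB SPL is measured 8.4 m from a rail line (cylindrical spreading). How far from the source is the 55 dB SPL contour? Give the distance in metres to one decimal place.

Line-source spreading drops the level by 10·log₁₀(r₂/r₁); inverting, r₂/r₁ = 10^(ΔL/10).
r₂ = 8.4·10^((75−55)/10) = 8.4·10^(20.0/10) = 840.00 m.

840.0 m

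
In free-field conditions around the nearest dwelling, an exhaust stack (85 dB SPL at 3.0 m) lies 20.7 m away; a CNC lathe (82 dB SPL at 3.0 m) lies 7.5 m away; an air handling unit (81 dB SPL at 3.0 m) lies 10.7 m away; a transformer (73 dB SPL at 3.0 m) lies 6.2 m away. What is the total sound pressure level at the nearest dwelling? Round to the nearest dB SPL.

Apply inverse-square spreading to bring every level to the receiver, then sum 10^(L/10).
exhaust stack: 85 − 20·log₁₀(20.7/3.0) = 85 − 16.78 = 68.22 dB SPL.
CNC lathe: 82 − 20·log₁₀(7.5/3.0) = 82 − 7.96 = 74.04 dB SPL.
air handling unit: 81 − 20·log₁₀(10.7/3.0) = 81 − 11.05 = 69.95 dB SPL.
transformer: 73 − 20·log₁₀(6.2/3.0) = 73 − 6.31 = 66.69 dB SPL.
Σ 10^(L/10) = 4.657e+07 → L_total = 10·log₁₀(4.657e+07) = 76.68 dB SPL.

77 dB SPL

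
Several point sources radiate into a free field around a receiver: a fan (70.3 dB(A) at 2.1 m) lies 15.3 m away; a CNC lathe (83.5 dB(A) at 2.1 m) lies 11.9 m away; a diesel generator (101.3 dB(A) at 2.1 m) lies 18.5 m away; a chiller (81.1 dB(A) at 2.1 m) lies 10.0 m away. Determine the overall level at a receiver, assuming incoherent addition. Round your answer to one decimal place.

First find each source's level at the receiver (point-source: −20·log₁₀(r/r_ref)), then combine on an intensity basis.
fan: 70.3 − 20·log₁₀(15.3/2.1) = 70.3 − 17.25 = 53.05 dB(A).
CNC lathe: 83.5 − 20·log₁₀(11.9/2.1) = 83.5 − 15.07 = 68.43 dB(A).
diesel generator: 101.3 − 20·log₁₀(18.5/2.1) = 101.3 − 18.90 = 82.40 dB(A).
chiller: 81.1 − 20·log₁₀(10.0/2.1) = 81.1 − 13.56 = 67.54 dB(A).
Σ 10^(L/10) = 1.867e+08 → L_total = 10·log₁₀(1.867e+08) = 82.71 dB(A).

82.7 dB(A)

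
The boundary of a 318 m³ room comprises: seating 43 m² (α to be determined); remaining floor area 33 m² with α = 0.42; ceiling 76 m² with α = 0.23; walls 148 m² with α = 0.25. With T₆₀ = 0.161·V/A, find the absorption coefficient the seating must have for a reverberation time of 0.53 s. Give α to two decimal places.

0.66

From T₆₀ = 0.161·V/A, the target T₆₀ = 0.53 s needs A = 0.161·318/0.53 = 96.60 m².
Absorption from the other surfaces = 33·0.42 + 76·0.23 + 148·0.25 = 68.34 m², so the seating must supply 28.26 m² over 43 m².
α = 28.26/43 = 0.657.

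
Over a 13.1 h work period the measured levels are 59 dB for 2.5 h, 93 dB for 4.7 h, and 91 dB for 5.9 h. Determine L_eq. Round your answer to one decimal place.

91.1 dB

The energy average is taken in the linear domain: L_eq = 10·log₁₀[(Σ tᵢ·10^(Lᵢ/10))/T], T = 13.1 h.
Σ tᵢ·10^(Lᵢ/10) = 2.5·10^(59/10) + 4.7·10^(93/10) + 5.9·10^(91/10) = 1.681e+10.
L_eq = 10·log₁₀(1.681e+10/13.1) = 91.08 dB.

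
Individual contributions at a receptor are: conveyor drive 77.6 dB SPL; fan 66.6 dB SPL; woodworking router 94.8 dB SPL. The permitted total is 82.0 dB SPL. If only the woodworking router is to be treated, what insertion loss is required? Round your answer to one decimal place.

The untreated sources together contribute 10^(77.6/10) + 10^(66.6/10) = 6.211e+07, i.e. 77.93 dB SPL.
To meet 82.0 dB SPL overall, the treated woodworking router may contribute at most 10^(82.0/10) − 6.211e+07 = 9.637e+07, i.e. 79.84 dB SPL.
So the woodworking router must be reduced from 94.8 to 79.84 dB SPL: IL = 14.96 dB.

15.0 dB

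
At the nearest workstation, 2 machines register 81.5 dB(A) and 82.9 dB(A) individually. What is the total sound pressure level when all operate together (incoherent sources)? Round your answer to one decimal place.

85.3 dB(A)

Incoherent sources combine by intensity addition: L_total = 10·log₁₀(Σ 10^(L_i/10)).
Σ 10^(L/10) = 10^(81.5/10) + 10^(82.9/10) = 3.362e+08.
L_total = 10·log₁₀(3.362e+08) = 85.27 dB(A).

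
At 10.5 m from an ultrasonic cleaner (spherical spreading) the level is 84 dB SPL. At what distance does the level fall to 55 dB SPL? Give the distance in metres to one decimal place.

295.9 m

For a point source L₁ − L₂ = 20·log₁₀(r₂/r₁), so r₂ = r₁·10^((L₁−L₂)/20).
r₂ = 10.5·10^((84−55)/20) = 10.5·10^(29.0/20) = 295.93 m.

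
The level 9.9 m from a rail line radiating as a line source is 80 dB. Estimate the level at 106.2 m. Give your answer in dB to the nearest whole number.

70 dB

Cylindrical spreading from a line source gives a 10·log₁₀(r₂/r₁) drop.
L₂ = 80 − 10·log₁₀(106.2/9.9) = 80 − 10.305 = 69.70 dB.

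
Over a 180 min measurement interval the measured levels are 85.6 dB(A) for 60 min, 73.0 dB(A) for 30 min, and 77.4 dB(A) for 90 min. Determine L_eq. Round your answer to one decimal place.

81.8 dB(A)

Weight each interval's intensity by its duration and average over T = 180 min:
Σ tᵢ·10^(Lᵢ/10) = 60·10^(85.6/10) + 30·10^(73.0/10) + 90·10^(77.4/10) = 2.733e+10.
L_eq = 10·log₁₀(2.733e+10/180) = 81.81 dB(A).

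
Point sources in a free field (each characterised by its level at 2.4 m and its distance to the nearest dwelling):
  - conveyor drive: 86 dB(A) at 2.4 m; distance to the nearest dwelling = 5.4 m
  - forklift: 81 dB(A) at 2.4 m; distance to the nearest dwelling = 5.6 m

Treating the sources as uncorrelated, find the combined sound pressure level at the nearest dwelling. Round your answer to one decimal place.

80.1 dB(A)

First find each source's level at the receiver (point-source: −20·log₁₀(r/r_ref)), then combine on an intensity basis.
conveyor drive: 86 − 20·log₁₀(5.4/2.4) = 86 − 7.04 = 78.96 dB(A).
forklift: 81 − 20·log₁₀(5.6/2.4) = 81 − 7.36 = 73.64 dB(A).
Σ 10^(L/10) = 1.018e+08 → L_total = 10·log₁₀(1.018e+08) = 80.08 dB(A).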